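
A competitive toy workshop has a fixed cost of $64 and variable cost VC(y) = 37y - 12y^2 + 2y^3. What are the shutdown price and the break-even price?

Shutdown price = min AVC. AVC = 37 - 12y + 2y^2, with vertex at y = 3 and minimum $19.
ATC = 64/y + 37 - 12y + 2y^2. Setting dATC/dy = −64/y^2 − 12 + 4y = 0 gives y = 4 (since 4·4^3 − 12·4^2 = 64).
min ATC = 64/4 + 37 − 12·4 + 2·4^2 = $37. That is the break-even price.
For $19 ≤ P < $37 the firm produces at a loss; below $19 it shuts down.

Shutdown price = $19; break-even price = $37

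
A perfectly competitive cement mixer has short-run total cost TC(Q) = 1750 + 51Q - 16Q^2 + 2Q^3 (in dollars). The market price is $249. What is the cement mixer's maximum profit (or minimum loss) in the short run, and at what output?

AVC = 51 - 16Q + 2Q^2 has its minimum $19 at Q = 4; price $249 clears that bar, so the firm operates.
MC = 51 - 32Q + 6Q^2. Setting P = MC and taking the root on the rising branch gives Q* = 9.
TR = 249·9 = 2241. TC = 1750 + 621 = 2371. Profit = 2241 − 2371 = -$130.
By producing, the firm covers all variable cost plus $1620 of fixed cost; shutting down would lose the full $1750.

Profit = -$130 at Q = 9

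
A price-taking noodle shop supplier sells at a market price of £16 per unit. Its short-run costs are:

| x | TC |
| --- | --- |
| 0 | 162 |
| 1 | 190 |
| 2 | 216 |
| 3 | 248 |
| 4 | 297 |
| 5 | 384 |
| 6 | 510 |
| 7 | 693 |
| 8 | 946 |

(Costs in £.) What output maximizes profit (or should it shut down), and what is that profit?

x = 0 (shut down); profit = -£162

Tabulate TR − TC: x=0: -162; x=1: -174; x=2: -184; x=3: -200; x=4: -233; x=5: -304; x=6: -414; x=7: -581; x=8: -818.
Profit is highest at x = 0. Equivalently, the lowest AVC in the table is 54/2 ≈ £27 at x = 2, and P = £16 falls below it — price never covers variable cost, so the firm shuts down and loses only its fixed cost.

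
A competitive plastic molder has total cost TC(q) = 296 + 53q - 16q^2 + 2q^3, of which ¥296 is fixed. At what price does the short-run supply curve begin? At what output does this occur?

¥21 per unit, at q = 4

Short-run supply begins at min AVC. From VC = 53q - 16q^2 + 2q^3, AVC = 53 - 16q + 2q^2.
At the minimum of AVC, MC = AVC. MC = 53 - 32q + 6q^2; setting MC = AVC gives 4q^2 - 16q = 0, so q = 4. min AVC = 21.
So the shutdown price is ¥21.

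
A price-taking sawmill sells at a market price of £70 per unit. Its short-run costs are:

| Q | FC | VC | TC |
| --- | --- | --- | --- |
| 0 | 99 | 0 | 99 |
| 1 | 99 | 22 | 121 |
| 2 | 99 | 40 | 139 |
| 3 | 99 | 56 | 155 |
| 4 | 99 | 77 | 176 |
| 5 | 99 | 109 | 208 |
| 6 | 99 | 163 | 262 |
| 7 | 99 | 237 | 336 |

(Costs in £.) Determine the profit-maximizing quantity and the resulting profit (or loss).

Q = 6; profit = £158

Compute π = P·Q − TC at each output: Q=0: -99; Q=1: -51; Q=2: 1; Q=3: 55; Q=4: 104; Q=5: 142; Q=6: 158; Q=7: 154.
Profit is maximized at Q = 6. AVC there is 163/6 = £27.17 ≤ P, so producing beats shutting down (which would give -£99).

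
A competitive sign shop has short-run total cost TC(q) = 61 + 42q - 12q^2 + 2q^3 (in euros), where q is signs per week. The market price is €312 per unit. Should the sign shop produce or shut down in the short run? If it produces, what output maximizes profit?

Strip out fixed cost: VC = 42q - 12q^2 + 2q^3. Then AVC = 42 - 12q + 2q^2 and MC = 42 - 24q + 6q^2.
AVC is minimized where dAVC/dq = -12 + 4q = 0, at q = 3; min AVC = 42 - 12·3 + 2·3^2 = €24.
Since P = €312 ≥ min AVC = €24, price covers variable cost and the firm should produce.
Set P = MC: 312 = 42 - 24q + 6q^2 → -270 - 24q + 6q^2 = 0. The roots are q = -5 and q = 9; the profit-maximizing output is on the rising part of MC, so q* = 9.
Check: AVC at q = 9 is €96 ≤ P, so revenue covers variable cost.
Profit = P·q − TC = 312·9 − 925 = €1883.

Produce at q = 9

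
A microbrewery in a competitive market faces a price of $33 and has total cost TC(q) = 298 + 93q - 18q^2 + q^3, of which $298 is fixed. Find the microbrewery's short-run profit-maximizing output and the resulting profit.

Profit = -$98 at q = 10

AVC = 93 - 18q + q^2 has its minimum $12 at q = 9; price $33 clears that bar, so the firm operates.
With MC = 93 - 36q + 3q^2, P = MC on the upward-sloping part at q* = 10.
TR = 33·10 = 330. TC = 298 + 130 = 428. Profit = 330 − 428 = -$98.
By producing, the firm covers all variable cost plus $200 of fixed cost; shutting down would lose the full $298.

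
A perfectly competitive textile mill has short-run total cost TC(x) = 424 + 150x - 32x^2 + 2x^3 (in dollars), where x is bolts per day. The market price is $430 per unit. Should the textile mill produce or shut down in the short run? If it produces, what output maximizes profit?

Produce at x = 14

Variable cost is VC = 150x - 32x^2 + 2x^3, so AVC = VC/x = 150 - 32x + 2x^2 and MC = dTC/dx = 150 - 64x + 6x^2.
AVC hits its minimum where MC = AVC, at x = 8, giving min AVC = 150 - 32·8 + 2·8^2 = $22.
Since P = $430 ≥ min AVC = $22, price covers variable cost and the firm should produce.
P = MC gives -280 - 64x + 6x^2 = 0, with roots -10/3 and 14. Take the larger (rising MC): x* = 14.
Check: AVC at x = 14 is $94 ≤ P, so revenue covers variable cost.
Profit = P·x − TC = 430·14 − 1740 = $4280.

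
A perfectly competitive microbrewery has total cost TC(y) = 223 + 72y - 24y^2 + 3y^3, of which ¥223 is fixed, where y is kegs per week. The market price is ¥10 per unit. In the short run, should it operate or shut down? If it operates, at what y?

Variable cost is VC = 72y - 24y^2 + 3y^3, so AVC = VC/y = 72 - 24y + 3y^2 and MC = dTC/dy = 72 - 48y + 9y^2.
AVC is minimized where dAVC/dy = -24 + 6y = 0, at y = 4; min AVC = 72 - 24·4 + 3·4^2 = ¥24.
Since P = ¥10 < min AVC = ¥24, price fails to cover variable cost at any output.
Shutting down limits the loss to fixed cost, ¥223.

Shut down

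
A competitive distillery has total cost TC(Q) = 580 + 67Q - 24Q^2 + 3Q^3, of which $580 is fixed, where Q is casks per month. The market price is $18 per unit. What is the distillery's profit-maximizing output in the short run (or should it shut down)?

Shut down

Strip out fixed cost: VC = 67Q - 24Q^2 + 3Q^3. Then AVC = 67 - 24Q + 3Q^2 and MC = 67 - 48Q + 9Q^2.
The AVC parabola has its vertex at Q = 24/6 = 4, where AVC = 67 - 24·4 + 3·4^2 = $19.
With P < min AVC ($18 < $19), every unit sold adds to the loss.
Best response: produce nothing and absorb the $580 fixed cost.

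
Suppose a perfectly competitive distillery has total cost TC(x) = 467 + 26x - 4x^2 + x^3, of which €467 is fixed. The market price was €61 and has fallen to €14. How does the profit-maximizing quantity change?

Output falls from 5 to 0 (the firm shuts down)

MC = 26 - 8x + 3x^2; the shutdown threshold is min AVC = €22 (at x = 2).
At P = €61 ≥ min AVC, set P = MC on the rising branch: x = 5.
At P = €14 < min AVC = €22, price no longer covers variable cost at any output, so the firm shuts down: x = 0.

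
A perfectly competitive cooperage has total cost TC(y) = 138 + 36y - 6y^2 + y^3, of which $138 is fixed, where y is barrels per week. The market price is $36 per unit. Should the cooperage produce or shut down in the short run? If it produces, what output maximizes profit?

Produce at y = 4

Variable cost is VC = 36y - 6y^2 + y^3, so AVC = VC/y = 36 - 6y + y^2 and MC = dTC/dy = 36 - 12y + 3y^2.
AVC is minimized where dAVC/dy = -6 + 2y = 0, at y = 3; min AVC = 36 - 6·3 + 3^2 = $27.
Because $36 ≥ $27, revenue can cover variable cost; the firm operates.
Set P = MC: 36 = 36 - 12y + 3y^2 → -12y + 3y^2 = 0. The roots are y = 0 and y = 4; the profit-maximizing output is on the rising part of MC, so y* = 4.
Check: AVC at y = 4 is $28 ≤ P, so revenue covers variable cost.
Profit = P·y − TC = 36·4 − 250 = -$106, a loss, but smaller than the $138 fixed cost the firm would lose by shutting down.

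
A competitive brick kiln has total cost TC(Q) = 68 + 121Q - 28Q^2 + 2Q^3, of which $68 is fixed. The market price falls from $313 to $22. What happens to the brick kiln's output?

MC = 121 - 56Q + 6Q^2; the shutdown threshold is min AVC = $23 (at Q = 7).
With P = $313 above the shutdown price, P = MC gives Q = 12.
At P = $22 < min AVC = $23, price no longer covers variable cost at any output, so the firm shuts down: Q = 0.

Output falls from 12 to 0 (the firm shuts down)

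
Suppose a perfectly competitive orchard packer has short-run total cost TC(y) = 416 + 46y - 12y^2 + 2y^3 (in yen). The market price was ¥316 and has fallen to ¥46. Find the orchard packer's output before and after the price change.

Output falls from 9 to 4

MC = 46 - 24y + 6y^2; the shutdown threshold is min AVC = ¥28 (at y = 3).
At P = ¥316 ≥ min AVC, set P = MC on the rising branch: y = 9.
At P = ¥46 ≥ min AVC, set P = MC: y = 4. The firm stays open but cuts output.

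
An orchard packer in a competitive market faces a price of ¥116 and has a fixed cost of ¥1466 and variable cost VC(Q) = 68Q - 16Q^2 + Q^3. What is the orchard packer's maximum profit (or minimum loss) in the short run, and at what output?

AVC = 68 - 16Q + Q^2 has its minimum ¥4 at Q = 8; price ¥116 clears that bar, so the firm operates.
MC = 68 - 32Q + 3Q^2. Setting P = MC and taking the root on the rising branch gives Q* = 12.
TR = 116·12 = 1392. TC = 1466 + 240 = 1706. Profit = 1392 − 1706 = -¥314.
Shutting down would mean losing the fixed cost of ¥1466, so operating at a loss of ¥314 is better by ¥1152.

Profit = -¥314 at Q = 12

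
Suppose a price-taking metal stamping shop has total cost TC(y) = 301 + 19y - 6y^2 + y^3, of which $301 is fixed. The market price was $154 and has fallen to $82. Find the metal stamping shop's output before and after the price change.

AVC = 19 - 6y + y^2, minimized at y = 3 where min AVC = $10. MC = 19 - 12y + 3y^2.
With P = $154 above the shutdown price, P = MC gives y = 9.
At P = $82 ≥ min AVC, set P = MC: y = 7. The firm stays open but cuts output.

Output falls from 9 to 7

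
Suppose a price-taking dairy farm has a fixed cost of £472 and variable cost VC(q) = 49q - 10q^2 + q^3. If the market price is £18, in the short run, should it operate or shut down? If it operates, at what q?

Shut down

From TC, MC = TC'(q) = 49 - 20q + 3q^2 and AVC = VC/q = 49 - 10q + q^2.
AVC is minimized where dAVC/dq = -10 + 2q = 0, at q = 5; min AVC = 49 - 10·5 + 5^2 = £24.
P = £18 lies below min AVC = £24; no output level covers variable cost.
Shutting down limits the loss to fixed cost, £472.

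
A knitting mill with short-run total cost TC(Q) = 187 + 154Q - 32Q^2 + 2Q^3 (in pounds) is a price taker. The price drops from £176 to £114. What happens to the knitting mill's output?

Output falls from 11 to 10

AVC = 154 - 32Q + 2Q^2, minimized at Q = 8 where min AVC = £26. MC = 154 - 64Q + 6Q^2.
With P = £176 above the shutdown price, P = MC gives Q = 11.
At P = £114 ≥ min AVC, set P = MC: Q = 10. The firm stays open but cuts output.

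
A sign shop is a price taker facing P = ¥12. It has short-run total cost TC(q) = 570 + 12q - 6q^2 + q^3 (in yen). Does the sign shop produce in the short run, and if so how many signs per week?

Strip out fixed cost: VC = 12q - 6q^2 + q^3. Then AVC = 12 - 6q + q^2 and MC = 12 - 12q + 3q^2.
The AVC parabola has its vertex at q = 6/2 = 3, where AVC = 12 - 6·3 + 3^2 = ¥3.
P = ¥12 exceeds min AVC = ¥3, so the firm stays open.
Solving P = MC: -12q + 3q^2 = 0 ⇒ q = 0 or 4. On the upward-sloping branch, q* = 4.
Check: AVC at q = 4 is ¥4 ≤ P, so revenue covers variable cost.
Profit = P·q − TC = 12·4 − 586 = -¥538, a loss, but smaller than the ¥570 fixed cost the firm would lose by shutting down.

Produce at q = 4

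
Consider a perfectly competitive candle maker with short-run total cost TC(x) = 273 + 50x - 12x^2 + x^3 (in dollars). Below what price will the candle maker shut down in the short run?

The firm shuts down when price falls below the minimum of average variable cost. AVC = VC/x = 50 - 12x + x^2.
At the minimum of AVC, MC = AVC. MC = 50 - 24x + 3x^2; setting MC = AVC gives 2x^2 - 12x = 0, so x = 6. min AVC = 14.
The firm shuts down for any P below $14.

$14 per unit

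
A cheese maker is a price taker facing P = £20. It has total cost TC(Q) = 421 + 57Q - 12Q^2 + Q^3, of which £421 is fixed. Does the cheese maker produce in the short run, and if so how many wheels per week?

Strip out fixed cost: VC = 57Q - 12Q^2 + Q^3. Then AVC = 57 - 12Q + Q^2 and MC = 57 - 24Q + 3Q^2.
The AVC parabola has its vertex at Q = 12/2 = 6, where AVC = 57 - 12·6 + 6^2 = £21.
With P < min AVC (£20 < £21), every unit sold adds to the loss.
The firm minimizes its loss by shutting down and losing only its fixed cost of £421.

Shut down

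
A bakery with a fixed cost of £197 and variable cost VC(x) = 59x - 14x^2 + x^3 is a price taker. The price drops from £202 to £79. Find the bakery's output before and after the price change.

Output falls from 13 to 10

AVC = 59 - 14x + x^2, minimized at x = 7 where min AVC = £10. MC = 59 - 28x + 3x^2.
With P = £202 above the shutdown price, P = MC gives x = 13.
At P = £79 ≥ min AVC, set P = MC: x = 10. The firm stays open but cuts output.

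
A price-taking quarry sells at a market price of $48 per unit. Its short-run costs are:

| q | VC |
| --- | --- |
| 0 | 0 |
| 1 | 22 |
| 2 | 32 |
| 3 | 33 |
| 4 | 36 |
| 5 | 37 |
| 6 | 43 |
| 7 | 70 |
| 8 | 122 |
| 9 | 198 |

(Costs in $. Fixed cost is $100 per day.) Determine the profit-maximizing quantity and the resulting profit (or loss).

Profit at each row (π = 48q − TC): q=0: -100; q=1: -74; q=2: -36; q=3: 11; q=4: 56; q=5: 103; q=6: 145; q=7: 166; q=8: 162; q=9: 134.
Profit is maximized at q = 7. AVC there is 70/7 = $10 ≤ P, so producing beats shutting down (which would give -$100).

q = 7; profit = $166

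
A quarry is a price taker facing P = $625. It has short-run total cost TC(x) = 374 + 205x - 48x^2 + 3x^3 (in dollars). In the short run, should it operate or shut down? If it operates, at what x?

Produce at x = 14

Strip out fixed cost: VC = 205x - 48x^2 + 3x^3. Then AVC = 205 - 48x + 3x^2 and MC = 205 - 96x + 9x^2.
The AVC parabola has its vertex at x = 48/6 = 8, where AVC = 205 - 48·8 + 3·8^2 = $13.
Because $625 ≥ $13, revenue can cover variable cost; the firm operates.
Set P = MC: 625 = 205 - 96x + 9x^2 → -420 - 96x + 9x^2 = 0. The roots are x = -10/3 and x = 14; the profit-maximizing output is on the rising part of MC, so x* = 14.
Check: AVC at x = 14 is $121 ≤ P, so revenue covers variable cost.
Profit = P·x − TC = 625·14 − 2068 = $6682.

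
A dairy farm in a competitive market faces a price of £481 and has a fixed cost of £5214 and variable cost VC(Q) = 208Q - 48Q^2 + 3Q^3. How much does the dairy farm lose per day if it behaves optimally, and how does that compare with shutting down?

AVC = 208 - 48Q + 3Q^2 has its minimum £16 at Q = 8; price £481 clears that bar, so the firm operates.
With MC = 208 - 96Q + 9Q^2, P = MC on the upward-sloping part at Q* = 13.
TR = 481·13 = 6253. TC = 5214 + 1183 = 6397. Profit = 6253 − 6397 = -£144.
By producing, the firm covers all variable cost plus £5070 of fixed cost; shutting down would lose the full £5214.

Profit = -£144 at Q = 13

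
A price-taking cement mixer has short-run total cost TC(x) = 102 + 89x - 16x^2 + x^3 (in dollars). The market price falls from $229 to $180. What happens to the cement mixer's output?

AVC = 89 - 16x + x^2, minimized at x = 8 where min AVC = $25. MC = 89 - 32x + 3x^2.
At P = $229 ≥ min AVC, set P = MC on the rising branch: x = 14.
At P = $180 ≥ min AVC, set P = MC: x = 13. The firm stays open but cuts output.

Output falls from 14 to 13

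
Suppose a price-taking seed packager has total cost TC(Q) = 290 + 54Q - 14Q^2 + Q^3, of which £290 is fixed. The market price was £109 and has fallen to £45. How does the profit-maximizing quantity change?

AVC = 54 - 14Q + Q^2, minimized at Q = 7 where min AVC = £5. MC = 54 - 28Q + 3Q^2.
At P = £109 ≥ min AVC, set P = MC on the rising branch: Q = 11.
At P = £45 ≥ min AVC, set P = MC: Q = 9. The firm stays open but cuts output.

Output falls from 11 to 9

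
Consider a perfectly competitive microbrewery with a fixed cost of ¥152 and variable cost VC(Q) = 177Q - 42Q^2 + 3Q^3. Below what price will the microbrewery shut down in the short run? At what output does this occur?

¥30 per unit, at Q = 7

The shutdown price is the minimum of AVC. VC = 177Q - 42Q^2 + 3Q^3, so AVC = 177 - 42Q + 3Q^2.
At the minimum of AVC, MC = AVC. MC = 177 - 84Q + 9Q^2; setting MC = AVC gives 6Q^2 - 42Q = 0, so Q = 7. min AVC = 30.
For P < ¥30 the firm produces nothing.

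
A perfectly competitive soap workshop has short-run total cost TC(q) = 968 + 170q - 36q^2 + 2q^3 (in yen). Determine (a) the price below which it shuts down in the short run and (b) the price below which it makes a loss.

Shutdown price = ¥8; break-even price = ¥104

AVC = 170 - 36q + 2q^2; minimized at q = 9, giving min AVC = ¥8. That is the shutdown price.
ATC = 968/q + 170 - 36q + 2q^2. Setting dATC/dq = −968/q^2 − 36 + 4q = 0 gives q = 11 (since 4·11^3 − 36·11^2 = 968).
min ATC = 968/11 + 170 − 36·11 + 2·11^2 = ¥104. That is the break-even price.
Between these two prices the firm operates at a loss; above ¥104 it earns a profit.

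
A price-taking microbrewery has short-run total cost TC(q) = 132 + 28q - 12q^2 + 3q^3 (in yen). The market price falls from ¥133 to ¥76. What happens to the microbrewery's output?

AVC = 28 - 12q + 3q^2, minimized at q = 2 where min AVC = ¥16. MC = 28 - 24q + 9q^2.
At P = ¥133 ≥ min AVC, set P = MC on the rising branch: q = 5.
At P = ¥76 ≥ min AVC, set P = MC: q = 4. The firm stays open but cuts output.

Output falls from 5 to 4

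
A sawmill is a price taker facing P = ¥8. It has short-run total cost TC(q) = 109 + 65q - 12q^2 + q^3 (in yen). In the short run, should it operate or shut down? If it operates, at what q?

Strip out fixed cost: VC = 65q - 12q^2 + q^3. Then AVC = 65 - 12q + q^2 and MC = 65 - 24q + 3q^2.
The AVC parabola has its vertex at q = 12/2 = 6, where AVC = 65 - 12·6 + 6^2 = ¥29.
P = ¥8 lies below min AVC = ¥29; no output level covers variable cost.
Shutting down limits the loss to fixed cost, ¥109.

Shut down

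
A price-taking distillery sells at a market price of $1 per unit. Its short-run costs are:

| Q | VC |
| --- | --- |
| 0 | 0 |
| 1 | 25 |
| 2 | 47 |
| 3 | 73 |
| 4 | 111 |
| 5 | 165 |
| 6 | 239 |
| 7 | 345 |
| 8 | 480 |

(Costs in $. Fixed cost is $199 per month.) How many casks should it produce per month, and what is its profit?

Q = 0 (shut down); profit = -$199

Tabulate TR − TC: Q=0: -199; Q=1: -223; Q=2: -244; Q=3: -269; Q=4: -306; Q=5: -359; Q=6: -432; Q=7: -537; Q=8: -671.
Profit is highest at Q = 0. Equivalently, the lowest AVC in the table is 47/2 ≈ $23.50 at Q = 2, and P = $1 falls below it — price never covers variable cost, so the firm shuts down and loses only its fixed cost.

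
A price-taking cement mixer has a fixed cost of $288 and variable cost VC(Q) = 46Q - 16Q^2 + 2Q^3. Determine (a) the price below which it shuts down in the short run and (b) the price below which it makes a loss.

Shutdown price = min AVC. AVC = 46 - 16Q + 2Q^2, with vertex at Q = 4 and minimum $14.
ATC = 288/Q + 46 - 16Q + 2Q^2. Setting dATC/dQ = −288/Q^2 − 16 + 4Q = 0 gives Q = 6 (since 4·6^3 − 16·6^2 = 288).
min ATC = 288/6 + 46 − 16·6 + 2·6^2 = $70. That is the break-even price.
For $14 ≤ P < $70 the firm produces at a loss; below $14 it shuts down.

Shutdown price = $14; break-even price = $70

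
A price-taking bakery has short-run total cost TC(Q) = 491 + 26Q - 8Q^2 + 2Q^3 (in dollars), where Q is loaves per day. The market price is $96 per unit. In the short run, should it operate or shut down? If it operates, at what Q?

Produce at Q = 5

Variable cost is VC = 26Q - 8Q^2 + 2Q^3, so AVC = VC/Q = 26 - 8Q + 2Q^2 and MC = dTC/dQ = 26 - 16Q + 6Q^2.
AVC is minimized where dAVC/dQ = -8 + 4Q = 0, at Q = 2; min AVC = 26 - 8·2 + 2·2^2 = $18.
Because $96 ≥ $18, revenue can cover variable cost; the firm operates.
Set P = MC: 96 = 26 - 16Q + 6Q^2 → -70 - 16Q + 6Q^2 = 0. The roots are Q = -7/3 and Q = 5; the profit-maximizing output is on the rising part of MC, so Q* = 5.
Check: AVC at Q = 5 is $36 ≤ P, so revenue covers variable cost.
Profit = P·Q − TC = 96·5 − 671 = -$191, a loss, but smaller than the $491 fixed cost the firm would lose by shutting down.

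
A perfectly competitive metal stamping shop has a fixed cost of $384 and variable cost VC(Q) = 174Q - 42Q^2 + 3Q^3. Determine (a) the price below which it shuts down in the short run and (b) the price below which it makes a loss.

Shutdown price = $27; break-even price = $78

AVC = 174 - 42Q + 3Q^2; minimized at Q = 7, giving min AVC = $27. That is the shutdown price.
ATC = 384/Q + 174 - 42Q + 3Q^2. Setting dATC/dQ = −384/Q^2 − 42 + 6Q = 0 gives Q = 8 (since 6·8^3 − 42·8^2 = 384).
min ATC = 384/8 + 174 − 42·8 + 3·8^2 = $78. That is the break-even price.
For $27 ≤ P < $78 the firm produces at a loss; below $27 it shuts down.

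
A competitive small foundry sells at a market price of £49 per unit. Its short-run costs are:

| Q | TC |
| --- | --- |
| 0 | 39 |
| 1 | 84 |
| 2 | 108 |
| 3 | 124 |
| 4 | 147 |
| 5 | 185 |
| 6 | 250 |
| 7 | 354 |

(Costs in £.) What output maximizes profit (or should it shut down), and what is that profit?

Q = 5; profit = £60

Profit at each row (π = 49Q − TC): Q=0: -39; Q=1: -35; Q=2: -10; Q=3: 23; Q=4: 49; Q=5: 60; Q=6: 44; Q=7: -11.
Profit is maximized at Q = 5. AVC there is 146/5 = £29.20 ≤ P, so producing beats shutting down (which would give -£39).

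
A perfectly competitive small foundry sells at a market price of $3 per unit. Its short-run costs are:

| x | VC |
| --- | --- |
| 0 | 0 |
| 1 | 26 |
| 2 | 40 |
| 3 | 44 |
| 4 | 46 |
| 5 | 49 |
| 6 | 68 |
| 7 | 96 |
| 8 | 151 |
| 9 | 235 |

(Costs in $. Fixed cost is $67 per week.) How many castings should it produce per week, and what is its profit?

x = 0 (shut down); profit = -$67

Profit at each row (π = 3x − TC): x=0: -67; x=1: -90; x=2: -101; x=3: -102; x=4: -101; x=5: -101; x=6: -117; x=7: -142; x=8: -194; x=9: -275.
Profit is highest at x = 0. Equivalently, the lowest AVC in the table is 49/5 ≈ $9.80 at x = 5, and P = $3 falls below it — price never covers variable cost, so the firm shuts down and loses only its fixed cost.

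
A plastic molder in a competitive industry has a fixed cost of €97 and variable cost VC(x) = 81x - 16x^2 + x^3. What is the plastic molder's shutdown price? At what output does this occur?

€17 per unit, at x = 8

Short-run supply begins at min AVC. From VC = 81x - 16x^2 + x^3, AVC = 81 - 16x + x^2.
At the minimum of AVC, MC = AVC. MC = 81 - 32x + 3x^2; setting MC = AVC gives 2x^2 - 16x = 0, so x = 8. min AVC = 17.
So the shutdown price is €17.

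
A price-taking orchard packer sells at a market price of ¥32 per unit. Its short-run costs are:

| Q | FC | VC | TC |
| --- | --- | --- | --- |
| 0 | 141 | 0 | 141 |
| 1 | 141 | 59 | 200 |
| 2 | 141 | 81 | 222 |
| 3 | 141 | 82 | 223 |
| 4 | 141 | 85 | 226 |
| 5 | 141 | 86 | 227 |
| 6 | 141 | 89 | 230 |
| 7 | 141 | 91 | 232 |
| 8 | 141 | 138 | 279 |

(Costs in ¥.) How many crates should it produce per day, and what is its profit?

Q = 7; profit = -¥8

Profit at each row (π = 32Q − TC): Q=0: -141; Q=1: -168; Q=2: -158; Q=3: -127; Q=4: -98; Q=5: -67; Q=6: -38; Q=7: -8; Q=8: -23.
Profit is maximized at Q = 7. AVC there is 91/7 = ¥13 ≤ P, so producing beats shutting down (which would give -¥141).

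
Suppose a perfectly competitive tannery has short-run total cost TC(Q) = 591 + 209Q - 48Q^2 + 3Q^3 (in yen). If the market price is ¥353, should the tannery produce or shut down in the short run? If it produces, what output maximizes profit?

Variable cost is VC = 209Q - 48Q^2 + 3Q^3, so AVC = VC/Q = 209 - 48Q + 3Q^2 and MC = dTC/dQ = 209 - 96Q + 9Q^2.
AVC is minimized where dAVC/dQ = -48 + 6Q = 0, at Q = 8; min AVC = 209 - 48·8 + 3·8^2 = ¥17.
Since P = ¥353 ≥ min AVC = ¥17, price covers variable cost and the firm should produce.
Set P = MC: 353 = 209 - 96Q + 9Q^2 → -144 - 96Q + 9Q^2 = 0. The roots are Q = -4/3 and Q = 12; the profit-maximizing output is on the rising part of MC, so Q* = 12.
Check: AVC at Q = 12 is ¥65 ≤ P, so revenue covers variable cost.
Profit = P·Q − TC = 353·12 − 1371 = ¥2865.

Produce at Q = 12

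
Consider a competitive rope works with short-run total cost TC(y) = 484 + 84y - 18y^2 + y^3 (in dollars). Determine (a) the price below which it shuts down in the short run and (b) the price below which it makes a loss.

Shutdown price = min AVC. AVC = 84 - 18y + y^2, with vertex at y = 9 and minimum $3.
ATC = 484/y + 84 - 18y + y^2. Setting dATC/dy = −484/y^2 − 18 + 2y = 0 gives y = 11 (since 2·11^3 − 18·11^2 = 484).
min ATC = 484/11 + 84 − 18·11 + 11^2 = $51. That is the break-even price.
For $3 ≤ P < $51 the firm produces at a loss; below $3 it shuts down.

Shutdown price = $3; break-even price = $51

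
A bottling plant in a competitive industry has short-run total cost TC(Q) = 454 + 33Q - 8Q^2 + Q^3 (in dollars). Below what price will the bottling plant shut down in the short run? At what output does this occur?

The firm shuts down when price falls below the minimum of average variable cost. AVC = VC/Q = 33 - 8Q + Q^2.
dAVC/dQ = -8 + 2Q = 0 gives Q = 4. min AVC = 33 - 8·4 + 4^2 = 17.
For P < $17 the firm produces nothing.

$17 per unit, at Q = 4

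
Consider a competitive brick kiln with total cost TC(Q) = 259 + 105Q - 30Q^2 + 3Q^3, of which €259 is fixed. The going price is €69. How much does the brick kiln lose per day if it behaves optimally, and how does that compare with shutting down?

AVC = 105 - 30Q + 3Q^2 has its minimum €30 at Q = 5; price €69 clears that bar, so the firm operates.
MC = 105 - 60Q + 9Q^2. Setting P = MC and taking the root on the rising branch gives Q* = 6.
TR = 69·6 = 414. TC = 259 + 198 = 457. Profit = 414 − 457 = -€43.
Shutting down would mean losing the fixed cost of €259, so operating at a loss of €43 is better by €216.

Profit = -€43 at Q = 6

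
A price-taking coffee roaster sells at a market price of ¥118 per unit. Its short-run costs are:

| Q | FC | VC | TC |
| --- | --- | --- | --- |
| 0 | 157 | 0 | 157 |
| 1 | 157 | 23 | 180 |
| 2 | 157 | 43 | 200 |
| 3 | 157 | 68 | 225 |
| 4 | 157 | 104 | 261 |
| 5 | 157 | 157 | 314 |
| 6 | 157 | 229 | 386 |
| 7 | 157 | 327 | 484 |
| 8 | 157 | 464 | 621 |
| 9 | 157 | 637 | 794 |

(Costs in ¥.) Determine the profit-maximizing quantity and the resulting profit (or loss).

Tabulate TR − TC: Q=0: -157; Q=1: -62; Q=2: 36; Q=3: 129; Q=4: 211; Q=5: 276; Q=6: 322; Q=7: 342; Q=8: 323; Q=9: 268.
Profit is maximized at Q = 7. AVC there is 327/7 = ¥46.71 ≤ P, so producing beats shutting down (which would give -¥157).

Q = 7; profit = ¥342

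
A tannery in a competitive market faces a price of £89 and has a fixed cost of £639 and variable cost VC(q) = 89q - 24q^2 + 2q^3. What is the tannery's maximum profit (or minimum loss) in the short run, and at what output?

Profit = -£127 at q = 8

AVC = 89 - 24q + 2q^2; min AVC = £17 at q = 6. Since P = £89 ≥ min AVC, the firm produces.
With MC = 89 - 48q + 6q^2, P = MC on the upward-sloping part at q* = 8.
TR = 89·8 = 712. TC = 639 + 200 = 839. Profit = 712 − 839 = -£127.
Shutting down would mean losing the fixed cost of £639, so operating at a loss of £127 is better by £512.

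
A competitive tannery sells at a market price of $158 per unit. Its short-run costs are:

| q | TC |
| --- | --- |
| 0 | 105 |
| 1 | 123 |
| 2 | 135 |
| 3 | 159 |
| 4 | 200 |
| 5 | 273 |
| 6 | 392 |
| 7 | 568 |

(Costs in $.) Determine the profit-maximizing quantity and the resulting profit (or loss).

q = 6; profit = $556

Compute π = P·q − TC at each output: q=0: -105; q=1: 35; q=2: 181; q=3: 315; q=4: 432; q=5: 517; q=6: 556; q=7: 538.
Profit is maximized at q = 6. AVC there is 287/6 = $47.83 ≤ P, so producing beats shutting down (which would give -$105).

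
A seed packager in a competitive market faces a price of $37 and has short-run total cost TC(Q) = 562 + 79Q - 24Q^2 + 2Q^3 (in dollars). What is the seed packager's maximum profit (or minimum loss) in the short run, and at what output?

Profit = -$366 at Q = 7

AVC = 79 - 24Q + 2Q^2 has its minimum $7 at Q = 6; price $37 clears that bar, so the firm operates.
With MC = 79 - 48Q + 6Q^2, P = MC on the upward-sloping part at Q* = 7.
TR = 37·7 = 259. TC = 562 + 63 = 625. Profit = 259 − 625 = -$366.
By producing, the firm covers all variable cost plus $196 of fixed cost; shutting down would lose the full $562.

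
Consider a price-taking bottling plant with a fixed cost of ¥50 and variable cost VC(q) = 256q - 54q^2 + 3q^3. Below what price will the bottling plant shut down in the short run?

The firm shuts down when price falls below the minimum of average variable cost. AVC = VC/q = 256 - 54q + 3q^2.
dAVC/dq = -54 + 6q = 0 gives q = 9. min AVC = 256 - 54·9 + 3·9^2 = 13.
So the shutdown price is ¥13.

¥13 per unit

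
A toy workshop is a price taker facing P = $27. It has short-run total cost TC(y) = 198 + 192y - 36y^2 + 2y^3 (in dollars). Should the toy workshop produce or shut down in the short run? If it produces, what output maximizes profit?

Shut down

From TC, MC = TC'(y) = 192 - 72y + 6y^2 and AVC = VC/y = 192 - 36y + 2y^2.
The AVC parabola has its vertex at y = 36/4 = 9, where AVC = 192 - 36·9 + 2·9^2 = $30.
P = $27 lies below min AVC = $30; no output level covers variable cost.
Best response: produce nothing and absorb the $198 fixed cost.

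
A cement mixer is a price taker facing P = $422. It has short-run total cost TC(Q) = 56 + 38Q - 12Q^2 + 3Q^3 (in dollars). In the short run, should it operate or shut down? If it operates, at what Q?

Produce at Q = 8

Strip out fixed cost: VC = 38Q - 12Q^2 + 3Q^3. Then AVC = 38 - 12Q + 3Q^2 and MC = 38 - 24Q + 9Q^2.
The AVC parabola has its vertex at Q = 12/6 = 2, where AVC = 38 - 12·2 + 3·2^2 = $26.
P = $422 exceeds min AVC = $26, so the firm stays open.
P = MC gives -384 - 24Q + 9Q^2 = 0, with roots -16/3 and 8. Take the larger (rising MC): Q* = 8.
Check: AVC at Q = 8 is $134 ≤ P, so revenue covers variable cost.
Profit = P·Q − TC = 422·8 − 1128 = $2248.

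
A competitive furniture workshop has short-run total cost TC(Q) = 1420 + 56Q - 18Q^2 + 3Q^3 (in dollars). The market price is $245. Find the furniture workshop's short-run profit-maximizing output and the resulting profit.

AVC = 56 - 18Q + 3Q^2 has its minimum $29 at Q = 3; price $245 clears that bar, so the firm operates.
MC = 56 - 36Q + 9Q^2. Setting P = MC and taking the root on the rising branch gives Q* = 7.
TR = 245·7 = 1715. TC = 1420 + 539 = 1959. Profit = 1715 − 1959 = -$244.
That loss of $244 beats the $1420 the firm would lose by shutting down; producing recovers $1176 of fixed cost.

Profit = -$244 at Q = 7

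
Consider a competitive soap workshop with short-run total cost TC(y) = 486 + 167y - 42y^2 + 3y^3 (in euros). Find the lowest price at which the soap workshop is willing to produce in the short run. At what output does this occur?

The firm shuts down when price falls below the minimum of average variable cost. AVC = VC/y = 167 - 42y + 3y^2.
At the minimum of AVC, MC = AVC. MC = 167 - 84y + 9y^2; setting MC = AVC gives 6y^2 - 42y = 0, so y = 7. min AVC = 20.
For P < €20 the firm produces nothing.

€20 per unit, at y = 7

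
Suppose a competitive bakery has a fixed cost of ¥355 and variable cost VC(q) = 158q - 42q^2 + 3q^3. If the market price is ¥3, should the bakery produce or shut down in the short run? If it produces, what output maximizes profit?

Variable cost is VC = 158q - 42q^2 + 3q^3, so AVC = VC/q = 158 - 42q + 3q^2 and MC = dTC/dq = 158 - 84q + 9q^2.
The AVC parabola has its vertex at q = 42/6 = 7, where AVC = 158 - 42·7 + 3·7^2 = ¥11.
P = ¥3 lies below min AVC = ¥11; no output level covers variable cost.
The firm minimizes its loss by shutting down and losing only its fixed cost of ¥355.

Shut down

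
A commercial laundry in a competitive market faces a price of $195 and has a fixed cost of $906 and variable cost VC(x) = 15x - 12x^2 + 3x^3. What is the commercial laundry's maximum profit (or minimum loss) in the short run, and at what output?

AVC = 15 - 12x + 3x^2 has its minimum $3 at x = 2; price $195 clears that bar, so the firm operates.
With MC = 15 - 24x + 9x^2, P = MC on the upward-sloping part at x* = 6.
TR = 195·6 = 1170. TC = 906 + 306 = 1212. Profit = 1170 − 1212 = -$42.
That loss of $42 beats the $906 the firm would lose by shutting down; producing recovers $864 of fixed cost.

Profit = -$42 at x = 6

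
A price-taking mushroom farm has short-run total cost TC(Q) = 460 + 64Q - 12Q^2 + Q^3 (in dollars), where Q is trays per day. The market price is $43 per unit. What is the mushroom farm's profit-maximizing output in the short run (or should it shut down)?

Produce at Q = 7

Variable cost is VC = 64Q - 12Q^2 + Q^3, so AVC = VC/Q = 64 - 12Q + Q^2 and MC = dTC/dQ = 64 - 24Q + 3Q^2.
AVC is minimized where dAVC/dQ = -12 + 2Q = 0, at Q = 6; min AVC = 64 - 12·6 + 6^2 = $28.
Since P = $43 ≥ min AVC = $28, price covers variable cost and the firm should produce.
Set P = MC: 43 = 64 - 24Q + 3Q^2 → 21 - 24Q + 3Q^2 = 0. The roots are Q = 1 and Q = 7; the profit-maximizing output is on the rising part of MC, so Q* = 7.
Check: AVC at Q = 7 is $29 ≤ P, so revenue covers variable cost.
Profit = P·Q − TC = 43·7 − 663 = -$362, a loss, but smaller than the $460 fixed cost the firm would lose by shutting down.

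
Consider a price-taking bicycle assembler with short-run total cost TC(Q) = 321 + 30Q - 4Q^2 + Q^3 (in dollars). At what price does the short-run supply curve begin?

Short-run supply begins at min AVC. From VC = 30Q - 4Q^2 + Q^3, AVC = 30 - 4Q + Q^2.
dAVC/dQ = -4 + 2Q = 0 gives Q = 2. min AVC = 30 - 4·2 + 2^2 = 26.
For P < $26 the firm produces nothing.

$26 per unit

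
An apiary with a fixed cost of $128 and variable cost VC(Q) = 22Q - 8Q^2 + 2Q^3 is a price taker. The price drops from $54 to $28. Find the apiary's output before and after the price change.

Output falls from 4 to 3

AVC = 22 - 8Q + 2Q^2, minimized at Q = 2 where min AVC = $14. MC = 22 - 16Q + 6Q^2.
At P = $54 ≥ min AVC, set P = MC on the rising branch: Q = 4.
At P = $28 ≥ min AVC, set P = MC: Q = 3. The firm stays open but cuts output.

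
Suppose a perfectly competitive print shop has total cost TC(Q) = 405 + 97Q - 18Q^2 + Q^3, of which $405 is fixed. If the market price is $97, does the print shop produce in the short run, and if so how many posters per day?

Strip out fixed cost: VC = 97Q - 18Q^2 + Q^3. Then AVC = 97 - 18Q + Q^2 and MC = 97 - 36Q + 3Q^2.
AVC is minimized where dAVC/dQ = -18 + 2Q = 0, at Q = 9; min AVC = 97 - 18·9 + 9^2 = $16.
Because $97 ≥ $16, revenue can cover variable cost; the firm operates.
P = MC gives -36Q + 3Q^2 = 0, with roots 0 and 12. Take the larger (rising MC): Q* = 12.
Check: AVC at Q = 12 is $25 ≤ P, so revenue covers variable cost.
Profit = P·Q − TC = 97·12 − 705 = $459.

Produce at Q = 12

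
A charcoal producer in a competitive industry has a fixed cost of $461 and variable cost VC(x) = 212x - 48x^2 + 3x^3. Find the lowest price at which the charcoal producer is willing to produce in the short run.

Short-run supply begins at min AVC. From VC = 212x - 48x^2 + 3x^3, AVC = 212 - 48x + 3x^2.
dAVC/dx = -48 + 6x = 0 gives x = 8. min AVC = 212 - 48·8 + 3·8^2 = 20.
So the shutdown price is $20.

$20 per unit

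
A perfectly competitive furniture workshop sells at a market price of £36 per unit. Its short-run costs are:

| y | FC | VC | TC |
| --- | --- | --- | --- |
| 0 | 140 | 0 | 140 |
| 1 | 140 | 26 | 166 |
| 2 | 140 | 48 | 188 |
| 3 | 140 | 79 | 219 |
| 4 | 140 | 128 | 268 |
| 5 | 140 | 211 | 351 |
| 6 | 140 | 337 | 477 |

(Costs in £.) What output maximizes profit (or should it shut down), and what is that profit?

Tabulate TR − TC: y=0: -140; y=1: -130; y=2: -116; y=3: -111; y=4: -124; y=5: -171; y=6: -261.
Profit is maximized at y = 3. AVC there is 79/3 = £26.33 ≤ P, so producing beats shutting down (which would give -£140).

y = 3; profit = -£111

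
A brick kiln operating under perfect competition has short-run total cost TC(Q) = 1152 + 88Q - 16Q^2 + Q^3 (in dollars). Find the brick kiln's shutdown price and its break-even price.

Shutdown price = min AVC. AVC = 88 - 16Q + Q^2, with vertex at Q = 8 and minimum $24.
ATC = 1152/Q + 88 - 16Q + Q^2. Setting dATC/dQ = −1152/Q^2 − 16 + 2Q = 0 gives Q = 12 (since 2·12^3 − 16·12^2 = 1152).
min ATC = 1152/12 + 88 − 16·12 + 12^2 = $136. That is the break-even price.
Between these two prices the firm operates at a loss; above $136 it earns a profit.

Shutdown price = $24; break-even price = $136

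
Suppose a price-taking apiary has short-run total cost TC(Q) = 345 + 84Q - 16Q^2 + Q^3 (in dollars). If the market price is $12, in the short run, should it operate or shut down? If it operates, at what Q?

Shut down

From TC, MC = TC'(Q) = 84 - 32Q + 3Q^2 and AVC = VC/Q = 84 - 16Q + Q^2.
The AVC parabola has its vertex at Q = 16/2 = 8, where AVC = 84 - 16·8 + 8^2 = $20.
With P < min AVC ($12 < $20), every unit sold adds to the loss.
Shutting down limits the loss to fixed cost, $345.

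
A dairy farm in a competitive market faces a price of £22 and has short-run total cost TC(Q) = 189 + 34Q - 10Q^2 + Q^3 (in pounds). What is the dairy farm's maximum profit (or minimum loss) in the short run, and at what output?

Profit = -£117 at Q = 6

AVC = 34 - 10Q + Q^2; min AVC = £9 at Q = 5. Since P = £22 ≥ min AVC, the firm produces.
With MC = 34 - 20Q + 3Q^2, P = MC on the upward-sloping part at Q* = 6.
TR = 22·6 = 132. TC = 189 + 60 = 249. Profit = 132 − 249 = -£117.
Shutting down would mean losing the fixed cost of £189, so operating at a loss of £117 is better by £72.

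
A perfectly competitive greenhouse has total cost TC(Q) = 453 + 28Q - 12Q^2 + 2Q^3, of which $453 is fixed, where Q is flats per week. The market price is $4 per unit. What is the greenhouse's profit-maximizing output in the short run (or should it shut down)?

Shut down

Strip out fixed cost: VC = 28Q - 12Q^2 + 2Q^3. Then AVC = 28 - 12Q + 2Q^2 and MC = 28 - 24Q + 6Q^2.
AVC hits its minimum where MC = AVC, at Q = 3, giving min AVC = 28 - 12·3 + 2·3^2 = $10.
Since P = $4 < min AVC = $10, price fails to cover variable cost at any output.
The firm minimizes its loss by shutting down and losing only its fixed cost of $453.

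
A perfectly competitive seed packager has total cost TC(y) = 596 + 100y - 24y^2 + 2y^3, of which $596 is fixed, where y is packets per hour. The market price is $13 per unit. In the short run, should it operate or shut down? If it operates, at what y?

Strip out fixed cost: VC = 100y - 24y^2 + 2y^3. Then AVC = 100 - 24y + 2y^2 and MC = 100 - 48y + 6y^2.
AVC is minimized where dAVC/dy = -24 + 4y = 0, at y = 6; min AVC = 100 - 24·6 + 2·6^2 = $28.
P = $13 lies below min AVC = $28; no output level covers variable cost.
The firm minimizes its loss by shutting down and losing only its fixed cost of $596.

Shut down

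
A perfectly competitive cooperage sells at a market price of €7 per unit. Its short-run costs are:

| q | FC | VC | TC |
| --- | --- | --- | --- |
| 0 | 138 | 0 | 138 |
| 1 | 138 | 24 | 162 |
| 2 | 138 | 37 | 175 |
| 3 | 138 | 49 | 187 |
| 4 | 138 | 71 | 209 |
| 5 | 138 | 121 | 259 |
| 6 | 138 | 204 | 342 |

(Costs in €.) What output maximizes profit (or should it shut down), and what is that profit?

Compute π = P·q − TC at each output: q=0: -138; q=1: -155; q=2: -161; q=3: -166; q=4: -181; q=5: -224; q=6: -300.
Profit is highest at q = 0. Equivalently, the lowest AVC in the table is 49/3 ≈ €16.33 at q = 3, and P = €7 falls below it — price never covers variable cost, so the firm shuts down and loses only its fixed cost.

q = 0 (shut down); profit = -€138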